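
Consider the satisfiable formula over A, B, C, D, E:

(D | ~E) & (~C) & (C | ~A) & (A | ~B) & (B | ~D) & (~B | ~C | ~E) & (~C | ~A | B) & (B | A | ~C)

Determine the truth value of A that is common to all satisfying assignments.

False

Suppose A = 1.
The clause (~C) is unit, so C = 0.
Now (C) is unsatisfied and unit — conflict.
So every satisfying assignment has A = False.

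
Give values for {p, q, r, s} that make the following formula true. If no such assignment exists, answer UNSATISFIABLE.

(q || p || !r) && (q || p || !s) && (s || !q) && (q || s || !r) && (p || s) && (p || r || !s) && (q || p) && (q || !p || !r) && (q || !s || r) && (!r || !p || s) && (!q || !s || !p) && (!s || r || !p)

p: false, q: true, r: true, s: true

Branch on s: set s = true.
Branch on q: set q = true.
From the singleton clause (!p), p = false.
From the singleton clause (r), r = true.
Every clause now holds.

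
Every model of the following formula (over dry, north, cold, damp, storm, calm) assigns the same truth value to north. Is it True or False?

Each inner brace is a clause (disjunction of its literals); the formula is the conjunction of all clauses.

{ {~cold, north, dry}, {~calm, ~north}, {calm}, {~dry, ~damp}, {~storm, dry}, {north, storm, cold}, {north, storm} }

Suppose north = 1.
(~calm) alone gives calm = 0.
But (calm) is also a unit clause — contradiction.
So every satisfying assignment has north = False.

False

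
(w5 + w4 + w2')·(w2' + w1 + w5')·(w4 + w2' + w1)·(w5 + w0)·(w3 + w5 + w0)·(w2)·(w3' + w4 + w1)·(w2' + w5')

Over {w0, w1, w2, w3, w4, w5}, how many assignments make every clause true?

4

There are 2^6 = 64 truth assignments over (w0, w1, w2, w3, w4, w5).
Split on w4. With w4 = 1, the clauses containing w4 are satisfied and w4' drops from the rest; 4 of the 2^5 = 32 assignments to the other variables satisfy what remains.
With w4 = 0, by the same count on the reduced clause set, 0 assignments work.
Total: 4 + 0 = 4.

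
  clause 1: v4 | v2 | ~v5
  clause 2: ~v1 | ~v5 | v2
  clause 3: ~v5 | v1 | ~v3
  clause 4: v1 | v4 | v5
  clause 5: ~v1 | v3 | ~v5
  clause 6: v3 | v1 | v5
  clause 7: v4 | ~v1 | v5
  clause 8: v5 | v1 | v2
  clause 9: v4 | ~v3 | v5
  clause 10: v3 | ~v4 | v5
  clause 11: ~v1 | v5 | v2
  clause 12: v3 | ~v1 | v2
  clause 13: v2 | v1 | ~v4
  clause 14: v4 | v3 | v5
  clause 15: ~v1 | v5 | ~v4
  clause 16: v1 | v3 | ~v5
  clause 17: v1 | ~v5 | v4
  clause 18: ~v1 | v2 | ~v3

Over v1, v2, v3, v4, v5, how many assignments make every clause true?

3

There are 2^5 = 32 truth assignments over (v1, v2, v3, v4, v5).
Split on v2. With v2 = 1, the clauses containing v2 are satisfied and ~v2 drops from the rest; 3 of the 2^4 = 16 assignments to the other variables satisfy what remains.
With v2 = 0, by the same count on the reduced clause set, 0 assignments work.
(One model: v1=F, v2=T, v3=T, v4=T, v5=F.)
Total: 3 + 0 = 3.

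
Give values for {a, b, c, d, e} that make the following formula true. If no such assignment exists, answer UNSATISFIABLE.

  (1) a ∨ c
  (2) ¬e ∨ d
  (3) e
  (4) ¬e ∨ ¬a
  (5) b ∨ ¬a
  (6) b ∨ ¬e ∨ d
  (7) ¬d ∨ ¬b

(e) alone gives e = True.
(d) alone gives d = True.
(¬a) alone gives a = False.
(c) alone gives c = True.
(¬b) alone gives b = False.
Every clause now holds.

a=False; b=False; c=True; d=True; e=True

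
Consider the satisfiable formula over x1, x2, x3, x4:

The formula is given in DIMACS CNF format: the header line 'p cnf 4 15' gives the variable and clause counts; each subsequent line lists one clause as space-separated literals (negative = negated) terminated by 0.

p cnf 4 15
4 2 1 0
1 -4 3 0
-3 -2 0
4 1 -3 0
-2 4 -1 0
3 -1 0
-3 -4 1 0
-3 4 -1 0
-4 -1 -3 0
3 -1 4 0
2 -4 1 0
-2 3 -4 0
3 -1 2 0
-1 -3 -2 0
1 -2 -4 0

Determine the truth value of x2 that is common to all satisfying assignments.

Suppose x2 = False.
Suppose x4 = True.
The clause (x1) is unit, so x1 = True.
The clause (x3) is unit, so x3 = True.
Now (¬x3) is unsatisfied and unit — conflict.
So x4 must be the other value — set x4 = False.
The clause (x1) is unit, so x1 = True.
The clause (x3) is unit, so x3 = True.
Now (¬x3) is unsatisfied and unit — conflict.
Neither x4 = True nor x4 = False works.
So every satisfying assignment has x2 = True.

True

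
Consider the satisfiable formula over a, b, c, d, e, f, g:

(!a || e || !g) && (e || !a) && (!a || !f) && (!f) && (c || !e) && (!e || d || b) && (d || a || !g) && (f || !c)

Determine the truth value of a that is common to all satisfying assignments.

False

Suppose a = true.
The clause (e) is unit, so e = true.
The clause (!f) is unit, so f = false.
The clause (c) is unit, so c = true.
But (!c) is also a unit clause — contradiction.
So every satisfying assignment has a = False.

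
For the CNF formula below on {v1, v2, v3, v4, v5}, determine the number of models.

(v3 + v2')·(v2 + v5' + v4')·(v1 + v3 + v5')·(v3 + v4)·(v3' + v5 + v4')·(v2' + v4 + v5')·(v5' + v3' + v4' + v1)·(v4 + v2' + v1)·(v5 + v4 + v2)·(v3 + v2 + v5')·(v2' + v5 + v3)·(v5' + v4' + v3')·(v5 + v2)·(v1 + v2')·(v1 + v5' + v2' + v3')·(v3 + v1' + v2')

3

There are 2^5 = 32 truth assignments over (v1, v2, v3, v4, v5).
Split on v1. With v1 = 1, the clauses containing v1 are satisfied and v1' drops from the rest; 2 of the 2^4 = 16 assignments to the other variables satisfy what remains.
With v1 = 0, by the same count on the reduced clause set, 1 assignment works.
Total: 2 + 1 = 3.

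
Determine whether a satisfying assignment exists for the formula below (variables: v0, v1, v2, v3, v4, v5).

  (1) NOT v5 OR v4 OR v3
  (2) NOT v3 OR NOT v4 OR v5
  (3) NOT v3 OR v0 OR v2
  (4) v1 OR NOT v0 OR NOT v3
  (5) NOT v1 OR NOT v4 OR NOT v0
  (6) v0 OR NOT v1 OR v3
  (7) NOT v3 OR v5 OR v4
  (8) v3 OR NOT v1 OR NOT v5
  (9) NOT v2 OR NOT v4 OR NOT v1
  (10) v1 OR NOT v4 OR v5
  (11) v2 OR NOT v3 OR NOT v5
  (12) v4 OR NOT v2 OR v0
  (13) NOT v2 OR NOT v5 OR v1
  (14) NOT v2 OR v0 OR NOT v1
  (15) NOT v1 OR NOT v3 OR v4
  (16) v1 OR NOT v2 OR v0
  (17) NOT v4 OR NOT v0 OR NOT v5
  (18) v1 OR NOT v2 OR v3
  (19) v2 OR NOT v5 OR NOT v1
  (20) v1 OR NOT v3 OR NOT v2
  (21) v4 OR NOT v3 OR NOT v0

Branch on v5: set v5 = false.
Branch on v3: set v3 = false.
Branch on v0: set v0 = true.
Branch on v1: set v1 = true.
Unit clause (NOT v4) forces v4 = false.
All clauses hold; v2 can take either value.
A satisfying assignment: v0 ↦ true,  v1 ↦ true,  v2 ↦ true,  v3 ↦ false,  v4 ↦ false,  v5 ↦ false.

Yes, satisfiable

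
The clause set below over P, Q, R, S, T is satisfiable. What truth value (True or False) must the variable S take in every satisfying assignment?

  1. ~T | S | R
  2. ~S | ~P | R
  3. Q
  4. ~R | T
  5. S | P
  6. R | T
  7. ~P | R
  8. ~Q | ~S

Suppose S = 1.
The clause (Q) is unit, so Q = 1.
That conflicts with the unit clause (~Q).
So every satisfying assignment has S = False.

False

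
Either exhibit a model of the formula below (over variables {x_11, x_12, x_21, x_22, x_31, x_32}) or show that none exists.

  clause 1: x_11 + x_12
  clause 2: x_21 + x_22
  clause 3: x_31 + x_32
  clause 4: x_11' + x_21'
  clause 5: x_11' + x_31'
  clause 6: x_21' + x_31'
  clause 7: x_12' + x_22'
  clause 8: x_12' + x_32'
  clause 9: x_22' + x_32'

UNSATISFIABLE

Branch on x_11: set x_11 = 1.
From the singleton clause (x_21'), x_21 = 0.
From the singleton clause (x_22), x_22 = 1.
From the singleton clause (x_31'), x_31 = 0.
From the singleton clause (x_32), x_32 = 1.
But (x_32') is also a unit clause — contradiction.
Backtrack on x_11: now try x_11 = 0.
From the singleton clause (x_12), x_12 = 1.
From the singleton clause (x_22'), x_22 = 0.
From the singleton clause (x_21), x_21 = 1.
From the singleton clause (x_31'), x_31 = 0.
From the singleton clause (x_32), x_32 = 1.
But (x_32') is also a unit clause — contradiction.
Either choice for x_11 ends in contradiction.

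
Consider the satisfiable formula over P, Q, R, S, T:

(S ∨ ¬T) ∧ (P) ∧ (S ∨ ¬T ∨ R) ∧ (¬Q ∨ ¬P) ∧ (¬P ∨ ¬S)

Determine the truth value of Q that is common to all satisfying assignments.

False

Suppose Q = True.
(P) alone gives P = True.
But (¬P) is also a unit clause — contradiction.
So every satisfying assignment has Q = False.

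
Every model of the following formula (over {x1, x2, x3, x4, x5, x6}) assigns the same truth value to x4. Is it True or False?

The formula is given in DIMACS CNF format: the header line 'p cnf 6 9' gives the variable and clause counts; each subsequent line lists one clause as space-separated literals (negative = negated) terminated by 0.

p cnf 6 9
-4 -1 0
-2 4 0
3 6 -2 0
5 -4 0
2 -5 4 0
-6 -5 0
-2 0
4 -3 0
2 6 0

False

Suppose x4 = True.
(¬x1) alone gives x1 = False.
(x5) alone gives x5 = True.
(¬x6) alone gives x6 = False.
(¬x2) alone gives x2 = False.
Now (x2) is unsatisfied and unit — conflict.
So every satisfying assignment has x4 = False.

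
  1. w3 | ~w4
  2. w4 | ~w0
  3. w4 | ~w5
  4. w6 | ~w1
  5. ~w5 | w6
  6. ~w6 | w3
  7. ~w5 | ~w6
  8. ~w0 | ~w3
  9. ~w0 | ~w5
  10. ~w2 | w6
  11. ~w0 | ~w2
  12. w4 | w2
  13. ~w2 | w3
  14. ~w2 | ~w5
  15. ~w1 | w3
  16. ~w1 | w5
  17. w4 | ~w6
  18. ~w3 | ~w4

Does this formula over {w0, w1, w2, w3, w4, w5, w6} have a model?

Branch on w3: set w3 = 1.
From the singleton clause (~w0), w0 = 0.
From the singleton clause (~w4), w4 = 0.
From the singleton clause (~w5), w5 = 0.
From the singleton clause (w2), w2 = 1.
From the singleton clause (w6), w6 = 1.
That conflicts with the unit clause (~w6).
So w3 must be the other value — set w3 = 0.
From the singleton clause (~w4), w4 = 0.
From the singleton clause (~w0), w0 = 0.
From the singleton clause (~w5), w5 = 0.
From the singleton clause (~w6), w6 = 0.
From the singleton clause (~w1), w1 = 0.
From the singleton clause (~w2), w2 = 0.
That conflicts with the unit clause (w2).
Either choice for w3 ends in contradiction.
No assignment satisfies every clause.

No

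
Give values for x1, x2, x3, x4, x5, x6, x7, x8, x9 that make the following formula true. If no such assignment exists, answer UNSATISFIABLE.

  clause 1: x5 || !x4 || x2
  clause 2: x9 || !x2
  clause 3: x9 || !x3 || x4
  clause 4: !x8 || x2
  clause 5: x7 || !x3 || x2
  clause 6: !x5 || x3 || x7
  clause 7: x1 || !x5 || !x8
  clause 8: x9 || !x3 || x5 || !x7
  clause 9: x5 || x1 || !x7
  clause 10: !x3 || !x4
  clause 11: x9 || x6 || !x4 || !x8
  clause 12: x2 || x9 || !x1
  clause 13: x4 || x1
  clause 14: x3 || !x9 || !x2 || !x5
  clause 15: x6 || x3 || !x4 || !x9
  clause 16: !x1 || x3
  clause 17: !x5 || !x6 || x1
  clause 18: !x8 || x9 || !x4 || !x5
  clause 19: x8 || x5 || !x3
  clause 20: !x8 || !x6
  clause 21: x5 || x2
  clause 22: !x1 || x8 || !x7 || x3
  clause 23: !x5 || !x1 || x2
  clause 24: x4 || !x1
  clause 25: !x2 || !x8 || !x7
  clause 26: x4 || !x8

Case x9 = true:
Case x8 = false:
Case x3 = false:
(!x1) alone gives x1 = false.
(x4) alone gives x4 = true.
(x6) alone gives x6 = true.
(!x5) alone gives x5 = false.
(x2) alone gives x2 = true.
(!x7) alone gives x7 = false.
Every clause now holds.

x1 ↦ false, x2 ↦ true, x3 ↦ false, x4 ↦ true, x5 ↦ false, x6 ↦ true, x7 ↦ false, x8 ↦ false, x9 ↦ true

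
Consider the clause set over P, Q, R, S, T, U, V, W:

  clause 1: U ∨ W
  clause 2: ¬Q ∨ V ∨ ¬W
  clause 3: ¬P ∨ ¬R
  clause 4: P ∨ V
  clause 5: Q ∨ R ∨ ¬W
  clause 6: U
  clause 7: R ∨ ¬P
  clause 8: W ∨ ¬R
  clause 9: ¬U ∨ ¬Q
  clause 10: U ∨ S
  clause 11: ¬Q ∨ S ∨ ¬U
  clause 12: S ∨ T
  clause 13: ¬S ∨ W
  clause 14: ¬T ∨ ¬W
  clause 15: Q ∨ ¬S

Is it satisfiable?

(U) alone gives U = True.
(¬Q) alone gives Q = False.
(¬S) alone gives S = False.
(T) alone gives T = True.
(¬W) alone gives W = False.
(¬R) alone gives R = False.
(¬P) alone gives P = False.
(V) alone gives V = True.
This assignment satisfies each clause.
A satisfying assignment: P: False, Q: False, R: False, S: False, T: True, U: True, V: True, W: False.

Yes, satisfiable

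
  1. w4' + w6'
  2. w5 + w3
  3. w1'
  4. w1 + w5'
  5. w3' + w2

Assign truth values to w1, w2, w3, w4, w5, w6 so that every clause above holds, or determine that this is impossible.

Unit clause (w1') forces w1 = 0.
Unit clause (w5') forces w5 = 0.
Unit clause (w3) forces w3 = 1.
Unit clause (w2) forces w2 = 1.
Case w4 = 1:
Unit clause (w6') forces w6 = 0.
All clauses are satisfied.

w1: 0; w2: 1; w3: 1; w4: 1; w5: 0; w6: 0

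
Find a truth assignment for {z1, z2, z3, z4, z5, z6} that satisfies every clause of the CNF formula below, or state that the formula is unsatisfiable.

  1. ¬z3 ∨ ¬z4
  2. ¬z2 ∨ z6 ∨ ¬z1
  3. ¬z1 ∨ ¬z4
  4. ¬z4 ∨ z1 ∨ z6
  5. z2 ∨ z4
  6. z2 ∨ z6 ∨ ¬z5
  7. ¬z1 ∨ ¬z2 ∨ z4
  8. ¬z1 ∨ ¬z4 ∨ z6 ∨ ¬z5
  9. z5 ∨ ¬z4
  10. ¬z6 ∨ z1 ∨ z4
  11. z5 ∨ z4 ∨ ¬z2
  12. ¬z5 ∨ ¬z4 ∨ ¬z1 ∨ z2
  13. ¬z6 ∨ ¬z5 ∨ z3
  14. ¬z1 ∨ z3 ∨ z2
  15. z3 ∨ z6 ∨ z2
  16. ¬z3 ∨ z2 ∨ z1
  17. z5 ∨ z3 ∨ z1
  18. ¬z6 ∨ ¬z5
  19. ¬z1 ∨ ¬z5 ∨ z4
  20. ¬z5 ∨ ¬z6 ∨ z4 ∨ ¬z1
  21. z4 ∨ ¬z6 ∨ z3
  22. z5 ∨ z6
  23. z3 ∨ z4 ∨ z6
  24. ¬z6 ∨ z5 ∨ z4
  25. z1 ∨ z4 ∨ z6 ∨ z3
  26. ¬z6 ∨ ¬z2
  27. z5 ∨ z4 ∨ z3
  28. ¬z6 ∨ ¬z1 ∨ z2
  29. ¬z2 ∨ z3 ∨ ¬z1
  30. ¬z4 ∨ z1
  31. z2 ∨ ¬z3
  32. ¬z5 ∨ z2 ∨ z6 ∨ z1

Suppose z3 = True.
The clause (¬z4) is unit, so z4 = False.
The clause (z2) is unit, so z2 = True.
The clause (¬z1) is unit, so z1 = False.
The clause (¬z6) is unit, so z6 = False.
The clause (z5) is unit, so z5 = True.
Every clause now holds.

z1 ↦ False, z2 ↦ True, z3 ↦ True, z4 ↦ False, z5 ↦ True, z6 ↦ False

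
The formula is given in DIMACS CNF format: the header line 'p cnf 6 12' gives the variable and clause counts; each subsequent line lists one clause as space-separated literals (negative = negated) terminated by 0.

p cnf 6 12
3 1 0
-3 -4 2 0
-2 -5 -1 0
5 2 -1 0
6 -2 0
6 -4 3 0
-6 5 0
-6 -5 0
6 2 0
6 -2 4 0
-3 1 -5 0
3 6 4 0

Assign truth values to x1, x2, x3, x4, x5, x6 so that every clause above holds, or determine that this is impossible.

Case x3 = True:
Case x4 = False:
Case x6 = True:
The clause (x5) is unit, so x5 = True.
Now (¬x5) is unsatisfied and unit — conflict.
That branch fails; take x6 = False instead.
The clause (¬x2) is unit, so x2 = False.
Now (x2) is unsatisfied and unit — conflict.
Either choice for x6 ends in contradiction.
That branch fails; take x4 = True instead.
The clause (x2) is unit, so x2 = True.
The clause (x6) is unit, so x6 = True.
The clause (x5) is unit, so x5 = True.
Now (¬x5) is unsatisfied and unit — conflict.
Either choice for x4 ends in contradiction.
That branch fails; take x3 = False instead.
The clause (x1) is unit, so x1 = True.
Case x2 = False:
The clause (x5) is unit, so x5 = True.
The clause (¬x6) is unit, so x6 = False.
Now (x6) is unsatisfied and unit — conflict.
That branch fails; take x2 = True instead.
The clause (¬x5) is unit, so x5 = False.
The clause (x6) is unit, so x6 = True.
Now (¬x6) is unsatisfied and unit — conflict.
Either choice for x2 ends in contradiction.
Either choice for x3 ends in contradiction.

UNSATISFIABLE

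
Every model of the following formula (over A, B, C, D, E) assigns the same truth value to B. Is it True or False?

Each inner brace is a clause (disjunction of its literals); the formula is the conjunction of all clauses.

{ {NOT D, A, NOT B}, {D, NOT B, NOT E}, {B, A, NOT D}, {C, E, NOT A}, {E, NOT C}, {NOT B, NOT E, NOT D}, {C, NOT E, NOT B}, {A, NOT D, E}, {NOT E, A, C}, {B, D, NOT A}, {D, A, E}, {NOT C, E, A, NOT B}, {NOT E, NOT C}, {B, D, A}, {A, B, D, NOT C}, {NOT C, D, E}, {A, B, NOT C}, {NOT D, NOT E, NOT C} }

False

Suppose B = true.
Suppose D = false.
The clause (NOT E) is unit, so E = false.
The clause (NOT C) is unit, so C = false.
The clause (NOT A) is unit, so A = false.
Now (A) is unsatisfied and unit — conflict.
Backtrack on D: now try D = true.
The clause (A) is unit, so A = true.
The clause (NOT E) is unit, so E = false.
The clause (C) is unit, so C = true.
Now (NOT C) is unsatisfied and unit — conflict.
Both values of D lead to a conflict.
So every satisfying assignment has B = False.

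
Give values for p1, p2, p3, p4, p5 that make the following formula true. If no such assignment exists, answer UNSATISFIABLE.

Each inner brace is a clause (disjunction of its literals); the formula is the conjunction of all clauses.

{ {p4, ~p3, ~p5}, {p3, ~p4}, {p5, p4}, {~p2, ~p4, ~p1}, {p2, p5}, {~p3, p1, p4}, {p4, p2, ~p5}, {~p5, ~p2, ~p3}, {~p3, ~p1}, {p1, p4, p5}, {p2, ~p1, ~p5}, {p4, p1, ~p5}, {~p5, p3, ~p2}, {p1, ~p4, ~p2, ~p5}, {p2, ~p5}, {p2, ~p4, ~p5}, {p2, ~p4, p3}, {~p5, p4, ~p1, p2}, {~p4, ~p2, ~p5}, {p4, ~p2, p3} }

Branch on p3: set p3 = 1.
Unit clause (~p1) forces p1 = 0.
Unit clause (p4) forces p4 = 1.
Branch on p2: set p2 = 1.
Unit clause (~p5) forces p5 = 0.
All clauses are satisfied.

p1 ↦ 0; p2 ↦ 1; p3 ↦ 1; p4 ↦ 1; p5 ↦ 0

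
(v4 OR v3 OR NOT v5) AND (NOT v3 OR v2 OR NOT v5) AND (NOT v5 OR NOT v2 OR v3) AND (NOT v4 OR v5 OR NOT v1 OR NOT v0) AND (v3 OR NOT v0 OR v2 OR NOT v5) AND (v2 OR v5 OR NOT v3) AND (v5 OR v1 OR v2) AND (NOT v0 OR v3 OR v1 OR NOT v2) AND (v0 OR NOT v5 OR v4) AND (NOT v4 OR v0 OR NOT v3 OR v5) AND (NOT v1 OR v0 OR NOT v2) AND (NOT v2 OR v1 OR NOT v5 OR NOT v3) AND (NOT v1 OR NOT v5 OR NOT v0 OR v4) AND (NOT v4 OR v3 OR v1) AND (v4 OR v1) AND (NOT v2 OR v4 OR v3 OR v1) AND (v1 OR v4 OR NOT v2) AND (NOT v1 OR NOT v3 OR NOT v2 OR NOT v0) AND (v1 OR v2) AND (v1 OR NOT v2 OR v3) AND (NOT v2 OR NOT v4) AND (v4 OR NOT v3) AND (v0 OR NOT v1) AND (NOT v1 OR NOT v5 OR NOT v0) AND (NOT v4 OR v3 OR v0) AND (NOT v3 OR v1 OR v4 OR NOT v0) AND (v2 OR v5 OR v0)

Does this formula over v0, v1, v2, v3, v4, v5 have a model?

Case v4 = false:
Unit clause (v1) forces v1 = true.
Unit clause (NOT v3) forces v3 = false.
Unit clause (NOT v5) forces v5 = false.
Unit clause (v0) forces v0 = true.
All clauses hold; v2 can take either value.
A satisfying assignment: v0 ↦ true; v1 ↦ true; v2 ↦ false; v3 ↦ false; v4 ↦ false; v5 ↦ false.

Yes, satisfiable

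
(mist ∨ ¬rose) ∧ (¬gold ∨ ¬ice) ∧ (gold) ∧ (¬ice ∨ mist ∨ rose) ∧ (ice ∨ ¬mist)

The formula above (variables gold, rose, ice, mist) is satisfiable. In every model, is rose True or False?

False

Suppose rose = True.
From the singleton clause (mist), mist = True.
From the singleton clause (gold), gold = True.
From the singleton clause (¬ice), ice = False.
Now (ice) is unsatisfied and unit — conflict.
So every satisfying assignment has rose = False.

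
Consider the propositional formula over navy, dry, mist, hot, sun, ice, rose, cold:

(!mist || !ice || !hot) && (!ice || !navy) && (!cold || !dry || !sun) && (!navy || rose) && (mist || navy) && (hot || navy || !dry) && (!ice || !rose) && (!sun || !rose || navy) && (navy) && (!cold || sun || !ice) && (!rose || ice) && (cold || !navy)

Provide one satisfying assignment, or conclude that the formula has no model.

From the singleton clause (navy), navy = true.
From the singleton clause (!ice), ice = false.
From the singleton clause (rose), rose = true.
Now (!rose) is unsatisfied and unit — conflict.

UNSATISFIABLE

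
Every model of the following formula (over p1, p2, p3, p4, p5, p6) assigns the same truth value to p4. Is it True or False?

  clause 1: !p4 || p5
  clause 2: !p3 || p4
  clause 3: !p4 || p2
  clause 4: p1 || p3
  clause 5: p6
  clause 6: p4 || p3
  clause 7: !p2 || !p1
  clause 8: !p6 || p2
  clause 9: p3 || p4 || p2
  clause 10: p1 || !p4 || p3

Suppose p4 = false.
From the singleton clause (!p3), p3 = false.
But (p3) is also a unit clause — contradiction.
So every satisfying assignment has p4 = True.

True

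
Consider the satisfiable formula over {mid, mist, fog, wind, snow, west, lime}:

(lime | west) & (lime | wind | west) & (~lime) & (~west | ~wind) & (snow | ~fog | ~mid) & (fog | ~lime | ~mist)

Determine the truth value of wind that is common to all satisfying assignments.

Suppose wind = 1.
(~lime) alone gives lime = 0.
(west) alone gives west = 1.
Now (~west) is unsatisfied and unit — conflict.
So every satisfying assignment has wind = False.

False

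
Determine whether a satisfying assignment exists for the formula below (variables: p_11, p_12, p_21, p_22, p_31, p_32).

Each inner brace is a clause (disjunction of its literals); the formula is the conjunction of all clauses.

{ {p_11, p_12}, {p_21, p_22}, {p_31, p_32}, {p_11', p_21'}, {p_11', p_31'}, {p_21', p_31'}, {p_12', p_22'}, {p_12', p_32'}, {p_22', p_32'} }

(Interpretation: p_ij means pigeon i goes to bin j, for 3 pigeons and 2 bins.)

No

Branch on p_11: set p_11 = 1.
Unit clause (p_21') forces p_21 = 0.
Unit clause (p_22) forces p_22 = 1.
Unit clause (p_31') forces p_31 = 0.
Unit clause (p_32) forces p_32 = 1.
Now (p_32') is unsatisfied and unit — conflict.
Undo p_11 and try p_11 = 0.
Unit clause (p_12) forces p_12 = 1.
Unit clause (p_22') forces p_22 = 0.
Unit clause (p_21) forces p_21 = 1.
Unit clause (p_31') forces p_31 = 0.
Unit clause (p_32) forces p_32 = 1.
Now (p_32') is unsatisfied and unit — conflict.
Neither p_11 = 1 nor p_11 = 0 works.
No assignment satisfies every clause.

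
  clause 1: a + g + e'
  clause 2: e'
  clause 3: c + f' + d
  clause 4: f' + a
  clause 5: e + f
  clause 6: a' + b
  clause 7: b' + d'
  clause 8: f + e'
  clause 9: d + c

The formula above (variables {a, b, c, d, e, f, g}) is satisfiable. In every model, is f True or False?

True

Suppose f = 0.
(e') alone gives e = 0.
Now (e) is unsatisfied and unit — conflict.
So every satisfying assignment has f = True.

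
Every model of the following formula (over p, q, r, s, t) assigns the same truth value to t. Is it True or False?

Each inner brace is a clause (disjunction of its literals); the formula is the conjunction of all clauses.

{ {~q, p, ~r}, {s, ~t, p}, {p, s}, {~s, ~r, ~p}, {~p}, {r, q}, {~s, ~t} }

False

Suppose t = 1.
The clause (~p) is unit, so p = 0.
The clause (s) is unit, so s = 1.
But (~s) is also a unit clause — contradiction.
So every satisfying assignment has t = False.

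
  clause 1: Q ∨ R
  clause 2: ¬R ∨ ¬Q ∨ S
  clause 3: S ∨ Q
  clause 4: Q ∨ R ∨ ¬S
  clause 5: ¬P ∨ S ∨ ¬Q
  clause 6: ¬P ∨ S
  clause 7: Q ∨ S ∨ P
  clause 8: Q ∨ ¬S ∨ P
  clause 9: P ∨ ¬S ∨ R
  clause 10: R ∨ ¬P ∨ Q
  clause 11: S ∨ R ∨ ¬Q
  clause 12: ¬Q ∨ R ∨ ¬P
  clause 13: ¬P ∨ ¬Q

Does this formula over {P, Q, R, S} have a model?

Suppose Q = True.
Unit clause (¬P) forces P = False.
Suppose R = True.
Unit clause (S) forces S = True.
This assignment satisfies each clause.
A satisfying assignment: P ↦ False,  Q ↦ True,  R ↦ True,  S ↦ True.

Yes, satisfiable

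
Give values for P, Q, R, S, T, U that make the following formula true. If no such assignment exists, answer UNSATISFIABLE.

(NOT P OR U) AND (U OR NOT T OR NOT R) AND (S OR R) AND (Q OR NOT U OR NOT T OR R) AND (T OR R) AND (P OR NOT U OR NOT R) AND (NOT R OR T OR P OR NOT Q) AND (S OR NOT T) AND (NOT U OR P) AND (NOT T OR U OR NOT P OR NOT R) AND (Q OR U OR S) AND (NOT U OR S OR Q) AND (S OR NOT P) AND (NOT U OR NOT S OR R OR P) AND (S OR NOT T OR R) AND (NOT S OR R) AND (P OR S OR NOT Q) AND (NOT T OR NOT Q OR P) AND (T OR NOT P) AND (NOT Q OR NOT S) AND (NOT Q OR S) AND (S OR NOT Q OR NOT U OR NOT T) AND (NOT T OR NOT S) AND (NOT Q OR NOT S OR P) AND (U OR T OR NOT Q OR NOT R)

Case P = false:
(NOT U) alone gives U = false.
Case T = false:
(R) alone gives R = true.
(NOT Q) alone gives Q = false.
(S) alone gives S = true.
Every clause now holds.

P: false, Q: false, R: true, S: true, T: false, U: false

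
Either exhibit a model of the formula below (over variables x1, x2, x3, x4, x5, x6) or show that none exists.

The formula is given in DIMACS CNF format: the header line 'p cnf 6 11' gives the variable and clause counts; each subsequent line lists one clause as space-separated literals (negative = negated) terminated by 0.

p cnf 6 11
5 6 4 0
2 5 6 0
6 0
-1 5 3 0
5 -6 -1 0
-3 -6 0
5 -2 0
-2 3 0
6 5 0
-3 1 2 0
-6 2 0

UNSATISFIABLE

Unit clause (x6) forces x6 = True.
Unit clause (¬x3) forces x3 = False.
Unit clause (¬x2) forces x2 = False.
But (x2) is also a unit clause — contradiction.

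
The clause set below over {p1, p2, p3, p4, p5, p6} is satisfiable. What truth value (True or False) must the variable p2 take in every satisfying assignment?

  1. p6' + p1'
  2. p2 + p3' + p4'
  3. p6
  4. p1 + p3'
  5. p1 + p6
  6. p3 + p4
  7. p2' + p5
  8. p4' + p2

True

Suppose p2 = 0.
From the singleton clause (p6), p6 = 1.
From the singleton clause (p1'), p1 = 0.
From the singleton clause (p3'), p3 = 0.
From the singleton clause (p4), p4 = 1.
That conflicts with the unit clause (p4').
So every satisfying assignment has p2 = True.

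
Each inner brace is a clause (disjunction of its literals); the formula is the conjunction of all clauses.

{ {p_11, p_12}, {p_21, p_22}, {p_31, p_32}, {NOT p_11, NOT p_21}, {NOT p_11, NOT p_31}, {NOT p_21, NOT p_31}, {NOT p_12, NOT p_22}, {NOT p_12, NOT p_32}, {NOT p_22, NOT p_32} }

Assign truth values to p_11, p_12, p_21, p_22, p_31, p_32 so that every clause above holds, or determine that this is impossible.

UNSATISFIABLE

Suppose p_11 = true.
(NOT p_21) alone gives p_21 = false.
(p_22) alone gives p_22 = true.
(NOT p_31) alone gives p_31 = false.
(p_32) alone gives p_32 = true.
Now (NOT p_32) is unsatisfied and unit — conflict.
That branch fails; take p_11 = false instead.
(p_12) alone gives p_12 = true.
(NOT p_22) alone gives p_22 = false.
(p_21) alone gives p_21 = true.
(NOT p_31) alone gives p_31 = false.
(p_32) alone gives p_32 = true.
Now (NOT p_32) is unsatisfied and unit — conflict.
Neither p_11 = true nor p_11 = false works.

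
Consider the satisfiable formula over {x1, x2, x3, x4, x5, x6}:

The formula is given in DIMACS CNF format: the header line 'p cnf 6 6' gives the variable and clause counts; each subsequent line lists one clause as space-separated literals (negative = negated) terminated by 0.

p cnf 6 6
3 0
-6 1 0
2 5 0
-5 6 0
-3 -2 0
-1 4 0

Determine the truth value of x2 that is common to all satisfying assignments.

False

Suppose x2 = True.
From the singleton clause (x3), x3 = True.
Now (¬x3) is unsatisfied and unit — conflict.
So every satisfying assignment has x2 = False.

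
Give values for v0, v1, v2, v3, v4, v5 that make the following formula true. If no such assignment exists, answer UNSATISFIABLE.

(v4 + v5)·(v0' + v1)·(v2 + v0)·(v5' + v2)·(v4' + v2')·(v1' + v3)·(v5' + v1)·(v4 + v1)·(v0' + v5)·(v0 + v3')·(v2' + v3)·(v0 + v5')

v0 ↦ 1,  v1 ↦ 1,  v2 ↦ 1,  v3 ↦ 1,  v4 ↦ 0,  v5 ↦ 1

Try v4 = 0.
From the singleton clause (v5), v5 = 1.
From the singleton clause (v2), v2 = 1.
From the singleton clause (v1), v1 = 1.
From the singleton clause (v3), v3 = 1.
From the singleton clause (v0), v0 = 1.
Every clause now holds.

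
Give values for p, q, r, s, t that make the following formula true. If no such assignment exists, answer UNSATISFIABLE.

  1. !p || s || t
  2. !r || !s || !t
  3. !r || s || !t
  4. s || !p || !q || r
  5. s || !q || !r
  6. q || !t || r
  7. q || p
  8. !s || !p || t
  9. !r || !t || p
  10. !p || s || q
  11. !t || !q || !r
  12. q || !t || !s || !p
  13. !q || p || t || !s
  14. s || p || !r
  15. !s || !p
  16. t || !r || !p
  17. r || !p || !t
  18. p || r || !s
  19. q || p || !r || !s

p ↦ false,  q ↦ true,  r ↦ false,  s ↦ false,  t ↦ true

Case q = true:
Case s = false:
From the singleton clause (!r), r = false.
From the singleton clause (!p), p = false.
Every clause is now satisfied; t is unconstrained.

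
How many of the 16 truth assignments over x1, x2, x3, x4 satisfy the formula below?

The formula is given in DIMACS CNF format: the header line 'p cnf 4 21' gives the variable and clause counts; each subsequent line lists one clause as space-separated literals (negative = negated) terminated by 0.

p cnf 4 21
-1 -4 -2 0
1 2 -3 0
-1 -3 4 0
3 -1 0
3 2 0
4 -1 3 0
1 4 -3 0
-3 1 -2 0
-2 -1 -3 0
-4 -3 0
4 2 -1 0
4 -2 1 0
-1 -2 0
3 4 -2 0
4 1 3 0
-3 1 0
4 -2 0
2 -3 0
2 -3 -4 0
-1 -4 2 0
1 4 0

There are 2^4 = 16 truth assignments over (x1, x2, x3, x4).
Check each against the 21 clauses (columns in the order x1, x2, x3, x4):
  F F F F  ✗ fails (x3 ∨ x2)
  F F F T  ✗ fails (x3 ∨ x2)
  F F T F  ✗ fails (x1 ∨ x2 ∨ ¬x3)
  F F T T  ✗ fails (x1 ∨ x2 ∨ ¬x3)
  F T F F  ✗ fails (x4 ∨ ¬x2 ∨ x1)
  F T F T  ✓ satisfies all
  F T T F  ✗ fails (x1 ∨ x4 ∨ ¬x3)
  F T T T  ✗ fails (¬x3 ∨ x1 ∨ ¬x2)
  T F F F  ✗ fails (x3 ∨ ¬x1)
  T F F T  ✗ fails (x3 ∨ ¬x1)
  T F T F  ✗ fails (¬x1 ∨ ¬x3 ∨ x4)
  T F T T  ✗ fails (¬x4 ∨ ¬x3)
  T T F F  ✗ fails (x3 ∨ ¬x1)
  T T F T  ✗ fails (¬x1 ∨ ¬x4 ∨ ¬x2)
  T T T F  ✗ fails (¬x1 ∨ ¬x3 ∨ x4)
  T T T T  ✗ fails (¬x1 ∨ ¬x4 ∨ ¬x2)
1 of the 16 rows is a model.

1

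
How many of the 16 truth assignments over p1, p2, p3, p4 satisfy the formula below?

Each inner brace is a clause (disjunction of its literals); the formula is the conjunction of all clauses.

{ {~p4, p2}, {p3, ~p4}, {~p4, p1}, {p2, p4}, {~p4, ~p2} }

4

There are 2^4 = 16 truth assignments over (p1, p2, p3, p4).
Check each against the 5 clauses (columns in the order p1, p2, p3, p4):
  F F F F  ✗ fails (p2 | p4)
  F F F T  ✗ fails (~p4 | p2)
  F F T F  ✗ fails (p2 | p4)
  F F T T  ✗ fails (~p4 | p2)
  F T F F  ✓ satisfies all
  F T F T  ✗ fails (p3 | ~p4)
  F T T F  ✓ satisfies all
  F T T T  ✗ fails (~p4 | p1)
  T F F F  ✗ fails (p2 | p4)
  T F F T  ✗ fails (~p4 | p2)
  T F T F  ✗ fails (p2 | p4)
  T F T T  ✗ fails (~p4 | p2)
  T T F F  ✓ satisfies all
  T T F T  ✗ fails (p3 | ~p4)
  T T T F  ✓ satisfies all
  T T T T  ✗ fails (~p4 | ~p2)
4 of the 16 rows are models.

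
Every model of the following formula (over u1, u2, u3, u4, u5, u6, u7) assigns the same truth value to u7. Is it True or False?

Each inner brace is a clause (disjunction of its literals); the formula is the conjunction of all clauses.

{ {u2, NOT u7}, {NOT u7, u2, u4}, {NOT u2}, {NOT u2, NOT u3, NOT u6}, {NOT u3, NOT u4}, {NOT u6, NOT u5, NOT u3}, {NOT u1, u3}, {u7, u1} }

False

Suppose u7 = true.
Unit clause (u2) forces u2 = true.
That conflicts with the unit clause (NOT u2).
So every satisfying assignment has u7 = False.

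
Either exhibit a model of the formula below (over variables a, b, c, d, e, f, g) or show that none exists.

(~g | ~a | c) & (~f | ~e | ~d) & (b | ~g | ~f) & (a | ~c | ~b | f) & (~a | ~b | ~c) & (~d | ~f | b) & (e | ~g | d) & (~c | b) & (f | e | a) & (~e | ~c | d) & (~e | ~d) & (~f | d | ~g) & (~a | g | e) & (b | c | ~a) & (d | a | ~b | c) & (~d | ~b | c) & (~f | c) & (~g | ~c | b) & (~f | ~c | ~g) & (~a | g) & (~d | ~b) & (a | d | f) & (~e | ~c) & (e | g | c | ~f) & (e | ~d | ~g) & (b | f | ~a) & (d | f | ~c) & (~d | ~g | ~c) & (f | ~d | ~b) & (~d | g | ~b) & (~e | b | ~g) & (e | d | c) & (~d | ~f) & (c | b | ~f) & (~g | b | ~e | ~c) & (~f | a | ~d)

Suppose c = 1.
The clause (b) is unit, so b = 1.
The clause (~a) is unit, so a = 0.
The clause (f) is unit, so f = 1.
The clause (~g) is unit, so g = 0.
The clause (~d) is unit, so d = 0.
The clause (~e) is unit, so e = 0.
All clauses are satisfied.

a: 0, b: 1, c: 1, d: 0, e: 0, f: 1, g: 0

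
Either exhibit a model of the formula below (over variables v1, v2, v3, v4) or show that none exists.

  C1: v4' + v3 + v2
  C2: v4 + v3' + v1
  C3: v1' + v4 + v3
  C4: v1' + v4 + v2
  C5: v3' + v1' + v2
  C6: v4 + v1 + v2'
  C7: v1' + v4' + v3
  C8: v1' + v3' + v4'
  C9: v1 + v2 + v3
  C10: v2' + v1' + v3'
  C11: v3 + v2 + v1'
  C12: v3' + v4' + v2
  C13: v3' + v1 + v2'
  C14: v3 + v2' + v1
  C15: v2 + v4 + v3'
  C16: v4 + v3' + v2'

UNSATISFIABLE

Case v4 = 0:
Case v3 = 0:
Unit clause (v1') forces v1 = 0.
Unit clause (v2') forces v2 = 0.
But (v2) is also a unit clause — contradiction.
Undo v3 and try v3 = 1.
Unit clause (v1) forces v1 = 1.
Unit clause (v2) forces v2 = 1.
But (v2') is also a unit clause — contradiction.
Either choice for v3 ends in contradiction.
Undo v4 and try v4 = 1.
Case v3 = 1:
Unit clause (v1') forces v1 = 0.
Unit clause (v2) forces v2 = 1.
But (v2') is also a unit clause — contradiction.
Undo v3 and try v3 = 0.
Unit clause (v2) forces v2 = 1.
Unit clause (v1') forces v1 = 0.
But (v1) is also a unit clause — contradiction.
Either choice for v3 ends in contradiction.
Either choice for v4 ends in contradiction.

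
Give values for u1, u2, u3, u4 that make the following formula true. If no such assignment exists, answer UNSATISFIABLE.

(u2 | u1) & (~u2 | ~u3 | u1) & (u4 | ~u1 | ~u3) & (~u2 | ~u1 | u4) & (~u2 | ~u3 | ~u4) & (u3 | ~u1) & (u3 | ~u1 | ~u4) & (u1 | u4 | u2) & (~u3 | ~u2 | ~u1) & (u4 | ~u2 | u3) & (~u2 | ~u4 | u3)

Try u2 = 0.
Unit clause (u1) forces u1 = 1.
Unit clause (u3) forces u3 = 1.
Unit clause (u4) forces u4 = 1.
This assignment satisfies each clause.

u1 ↦ 1; u2 ↦ 0; u3 ↦ 1; u4 ↦ 1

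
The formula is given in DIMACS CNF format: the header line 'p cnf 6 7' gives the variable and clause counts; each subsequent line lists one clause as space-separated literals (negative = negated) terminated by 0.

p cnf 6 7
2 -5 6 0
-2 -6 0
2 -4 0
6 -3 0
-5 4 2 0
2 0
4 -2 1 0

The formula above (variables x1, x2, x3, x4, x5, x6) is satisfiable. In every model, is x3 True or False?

Suppose x3 = True.
From the singleton clause (x6), x6 = True.
From the singleton clause (¬x2), x2 = False.
That conflicts with the unit clause (x2).
So every satisfying assignment has x3 = False.

False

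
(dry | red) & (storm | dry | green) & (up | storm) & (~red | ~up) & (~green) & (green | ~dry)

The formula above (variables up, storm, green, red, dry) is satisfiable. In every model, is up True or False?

False

Suppose up = 1.
The clause (~red) is unit, so red = 0.
The clause (dry) is unit, so dry = 1.
The clause (~green) is unit, so green = 0.
That conflicts with the unit clause (green).
So every satisfying assignment has up = False.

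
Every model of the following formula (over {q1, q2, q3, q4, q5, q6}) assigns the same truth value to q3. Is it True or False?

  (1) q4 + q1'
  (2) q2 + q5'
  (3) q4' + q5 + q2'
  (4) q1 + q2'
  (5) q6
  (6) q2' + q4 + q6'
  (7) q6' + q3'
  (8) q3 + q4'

Suppose q3 = 1.
The clause (q6) is unit, so q6 = 1.
Now (q6') is unsatisfied and unit — conflict.
So every satisfying assignment has q3 = False.

False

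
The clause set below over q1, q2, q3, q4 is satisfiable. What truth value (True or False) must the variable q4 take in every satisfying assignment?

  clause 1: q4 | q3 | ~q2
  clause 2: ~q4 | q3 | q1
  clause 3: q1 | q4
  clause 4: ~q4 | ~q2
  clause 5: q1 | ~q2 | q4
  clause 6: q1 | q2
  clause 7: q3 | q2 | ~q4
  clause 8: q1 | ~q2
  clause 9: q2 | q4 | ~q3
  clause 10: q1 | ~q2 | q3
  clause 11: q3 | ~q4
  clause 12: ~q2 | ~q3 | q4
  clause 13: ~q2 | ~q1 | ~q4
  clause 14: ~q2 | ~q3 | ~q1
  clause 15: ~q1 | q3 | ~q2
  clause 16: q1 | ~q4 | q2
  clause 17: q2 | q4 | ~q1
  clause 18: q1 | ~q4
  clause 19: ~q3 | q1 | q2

Suppose q4 = 0.
(q1) alone gives q1 = 1.
(q2) alone gives q2 = 1.
(q3) alone gives q3 = 1.
That conflicts with the unit clause (~q3).
So every satisfying assignment has q4 = True.

True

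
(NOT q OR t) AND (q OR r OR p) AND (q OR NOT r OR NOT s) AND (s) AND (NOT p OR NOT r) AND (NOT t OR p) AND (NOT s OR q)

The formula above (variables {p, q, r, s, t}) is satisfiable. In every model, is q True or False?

Suppose q = false.
Unit clause (s) forces s = true.
But (NOT s) is also a unit clause — contradiction.
So every satisfying assignment has q = True.

True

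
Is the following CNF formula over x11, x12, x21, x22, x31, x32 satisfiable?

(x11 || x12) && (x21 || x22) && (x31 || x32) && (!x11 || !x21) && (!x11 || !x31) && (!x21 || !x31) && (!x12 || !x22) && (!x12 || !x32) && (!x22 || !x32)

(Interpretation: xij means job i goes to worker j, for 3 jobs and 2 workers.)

Unsatisfiable

Case x11 = true:
The clause (!x21) is unit, so x21 = false.
The clause (x22) is unit, so x22 = true.
The clause (!x31) is unit, so x31 = false.
The clause (x32) is unit, so x32 = true.
Now (!x32) is unsatisfied and unit — conflict.
Backtrack on x11: now try x11 = false.
The clause (x12) is unit, so x12 = true.
The clause (!x22) is unit, so x22 = false.
The clause (x21) is unit, so x21 = true.
The clause (!x31) is unit, so x31 = false.
The clause (x32) is unit, so x32 = true.
Now (!x32) is unsatisfied and unit — conflict.
Both values of x11 lead to a conflict.
No assignment satisfies every clause.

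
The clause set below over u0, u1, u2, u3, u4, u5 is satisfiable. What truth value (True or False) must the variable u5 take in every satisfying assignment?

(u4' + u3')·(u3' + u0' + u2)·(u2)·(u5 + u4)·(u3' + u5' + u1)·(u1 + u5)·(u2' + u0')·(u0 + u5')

Suppose u5 = 1.
The clause (u2) is unit, so u2 = 1.
The clause (u0') is unit, so u0 = 0.
Now (u0) is unsatisfied and unit — conflict.
So every satisfying assignment has u5 = False.

False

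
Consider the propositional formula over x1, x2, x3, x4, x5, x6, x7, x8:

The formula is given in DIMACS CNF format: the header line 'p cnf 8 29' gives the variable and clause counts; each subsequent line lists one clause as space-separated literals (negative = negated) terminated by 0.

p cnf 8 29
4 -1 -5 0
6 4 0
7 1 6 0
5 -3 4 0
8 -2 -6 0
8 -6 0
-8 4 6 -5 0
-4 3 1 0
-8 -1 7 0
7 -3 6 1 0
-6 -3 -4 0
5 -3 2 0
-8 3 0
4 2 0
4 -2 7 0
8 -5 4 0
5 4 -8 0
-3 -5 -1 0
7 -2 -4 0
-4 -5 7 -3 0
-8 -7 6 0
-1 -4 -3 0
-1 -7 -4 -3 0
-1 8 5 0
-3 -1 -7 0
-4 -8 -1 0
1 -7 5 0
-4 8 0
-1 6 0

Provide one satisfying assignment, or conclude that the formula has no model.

x1: False; x2: True; x3: True; x4: False; x5: True; x6: True; x7: True; x8: True

Branch on x6: set x6 = True.
(x8) alone gives x8 = True.
(x3) alone gives x3 = True.
(¬x4) alone gives x4 = False.
(x5) alone gives x5 = True.
(¬x1) alone gives x1 = False.
(x2) alone gives x2 = True.
(x7) alone gives x7 = True.
This assignment satisfies each clause.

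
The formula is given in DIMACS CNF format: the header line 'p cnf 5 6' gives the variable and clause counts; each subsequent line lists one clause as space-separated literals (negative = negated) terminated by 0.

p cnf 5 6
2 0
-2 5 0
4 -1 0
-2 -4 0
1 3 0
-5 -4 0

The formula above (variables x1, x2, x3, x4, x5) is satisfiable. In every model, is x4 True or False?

False

Suppose x4 = True.
The clause (x2) is unit, so x2 = True.
But (¬x2) is also a unit clause — contradiction.
So every satisfying assignment has x4 = False.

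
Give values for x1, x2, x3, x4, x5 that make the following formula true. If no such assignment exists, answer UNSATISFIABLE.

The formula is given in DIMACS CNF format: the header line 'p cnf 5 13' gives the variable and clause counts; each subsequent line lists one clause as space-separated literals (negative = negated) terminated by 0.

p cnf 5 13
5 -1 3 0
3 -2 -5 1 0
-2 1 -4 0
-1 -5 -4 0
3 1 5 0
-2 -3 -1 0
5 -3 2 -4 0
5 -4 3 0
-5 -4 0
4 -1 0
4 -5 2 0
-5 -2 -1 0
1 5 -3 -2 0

Branch on x5: set x5 = True.
The clause (¬x4) is unit, so x4 = False.
The clause (¬x1) is unit, so x1 = False.
The clause (x2) is unit, so x2 = True.
The clause (x3) is unit, so x3 = True.
Every clause now holds.

x1: False; x2: True; x3: True; x4: False; x5: True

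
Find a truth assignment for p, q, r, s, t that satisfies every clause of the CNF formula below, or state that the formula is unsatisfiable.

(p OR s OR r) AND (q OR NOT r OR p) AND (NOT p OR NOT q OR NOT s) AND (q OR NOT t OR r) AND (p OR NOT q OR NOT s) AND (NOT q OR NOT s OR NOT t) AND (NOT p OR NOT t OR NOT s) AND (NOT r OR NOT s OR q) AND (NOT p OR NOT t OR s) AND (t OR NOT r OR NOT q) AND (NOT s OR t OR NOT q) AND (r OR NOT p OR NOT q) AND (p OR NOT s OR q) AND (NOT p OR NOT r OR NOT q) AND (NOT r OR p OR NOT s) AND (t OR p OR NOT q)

p ↦ true,  q ↦ false,  r ↦ false,  s ↦ true,  t ↦ false

Try p = true.
Try q = false.
Try t = false.
Try r = false.
No clause remains; s is free.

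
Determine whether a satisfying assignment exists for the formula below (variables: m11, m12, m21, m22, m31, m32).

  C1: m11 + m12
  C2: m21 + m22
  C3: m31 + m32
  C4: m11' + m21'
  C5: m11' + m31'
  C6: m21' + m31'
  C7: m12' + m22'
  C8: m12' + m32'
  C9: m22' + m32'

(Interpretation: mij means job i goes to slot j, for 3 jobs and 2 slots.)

No

Case m11 = 1:
Unit clause (m21') forces m21 = 0.
Unit clause (m22) forces m22 = 1.
Unit clause (m31') forces m31 = 0.
Unit clause (m32) forces m32 = 1.
Now (m32') is unsatisfied and unit — conflict.
So m11 must be the other value — set m11 = 0.
Unit clause (m12) forces m12 = 1.
Unit clause (m22') forces m22 = 0.
Unit clause (m21) forces m21 = 1.
Unit clause (m31') forces m31 = 0.
Unit clause (m32) forces m32 = 1.
Now (m32') is unsatisfied and unit — conflict.
Both values of m11 lead to a conflict.
No assignment satisfies every clause.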